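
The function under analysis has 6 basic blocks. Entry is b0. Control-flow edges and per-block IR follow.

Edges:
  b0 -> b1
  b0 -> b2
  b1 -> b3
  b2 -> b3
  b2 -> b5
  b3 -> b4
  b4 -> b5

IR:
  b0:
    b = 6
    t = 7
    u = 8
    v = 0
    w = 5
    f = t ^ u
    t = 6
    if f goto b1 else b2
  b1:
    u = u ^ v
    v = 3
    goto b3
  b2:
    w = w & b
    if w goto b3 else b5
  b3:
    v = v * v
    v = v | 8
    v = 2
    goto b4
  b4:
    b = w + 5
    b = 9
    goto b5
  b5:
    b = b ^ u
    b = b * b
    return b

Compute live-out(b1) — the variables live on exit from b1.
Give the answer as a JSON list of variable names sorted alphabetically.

Answer: ["u", "v", "w"]

Derivation:
Block summaries:
  b0: def={b,f,t,u,v,w} ue=∅
  b1: def={u,v} ue={u,v}
  b2: def={w} ue={b,w}
  b3: def={v} ue={v}
  b4: def={b} ue={w}
  b5: def={b} ue={b,u}

Backward fixpoint:
  b0: in=∅ out={b,u,v,w}
  b1: in={u,v,w} out={u,v,w}
  b2: in={b,u,v,w} out={b,u,v,w}
  b3: in={u,v,w} out={u,w}
  b4: in={u,w} out={b,u}
  b5: in={b,u} out=∅

live-out(b1) = ["u", "v", "w"]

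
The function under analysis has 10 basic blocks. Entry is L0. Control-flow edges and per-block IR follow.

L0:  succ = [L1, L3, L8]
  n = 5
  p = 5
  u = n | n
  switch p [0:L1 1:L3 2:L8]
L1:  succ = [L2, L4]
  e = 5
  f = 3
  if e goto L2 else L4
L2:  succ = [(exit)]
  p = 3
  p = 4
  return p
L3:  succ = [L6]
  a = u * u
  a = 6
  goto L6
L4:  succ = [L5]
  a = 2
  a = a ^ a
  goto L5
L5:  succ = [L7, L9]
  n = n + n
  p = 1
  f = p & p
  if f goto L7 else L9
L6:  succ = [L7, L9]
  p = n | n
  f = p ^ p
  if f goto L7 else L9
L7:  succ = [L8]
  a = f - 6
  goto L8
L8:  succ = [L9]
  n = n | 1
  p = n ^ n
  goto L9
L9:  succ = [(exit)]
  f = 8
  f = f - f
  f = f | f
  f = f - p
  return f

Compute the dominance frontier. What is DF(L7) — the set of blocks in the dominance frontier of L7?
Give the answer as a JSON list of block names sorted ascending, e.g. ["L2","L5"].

Answer: ["L8"]

Derivation:
idom tree: L1←L0 L2←L1 L3←L0 L4←L1 L5←L4 L6←L3 L7←L0 L8←L0 L9←L0
Dom at joins:
  L7: preds {L5,L6}: {L0,L1,L4,L5} ∩ {L0,L3,L6} = {L0}; idom=L0
  L8: preds {L0,L7}: {L0} ∩ {L0,L7} = {L0}; idom=L0
  L9: preds {L5,L6,L8}: {L0,L1,L4,L5} ∩ {L0,L3,L6} ∩ {L0,L8} = {L0}; idom=L0

Frontier:
  L7←L5: walk L5→L4→L1 to L0
  L7←L6: walk L6→L3 to L0
  L8←L0: walk · to L0
  L8←L7: walk L7 to L0
  L9←L5: walk L5→L4→L1 to L0
  L9←L6: walk L6→L3 to L0
  L9←L8: walk L8 to L0
  L0 → ∅
  L1 → {L7,L9}
  L2 → ∅
  L3 → {L7,L9}
  L4 → {L7,L9}
  L5 → {L7,L9}
  L6 → {L7,L9}
  L7 → {L8}
  L8 → {L9}
  L9 → ∅

DF(L7) = ["L8"]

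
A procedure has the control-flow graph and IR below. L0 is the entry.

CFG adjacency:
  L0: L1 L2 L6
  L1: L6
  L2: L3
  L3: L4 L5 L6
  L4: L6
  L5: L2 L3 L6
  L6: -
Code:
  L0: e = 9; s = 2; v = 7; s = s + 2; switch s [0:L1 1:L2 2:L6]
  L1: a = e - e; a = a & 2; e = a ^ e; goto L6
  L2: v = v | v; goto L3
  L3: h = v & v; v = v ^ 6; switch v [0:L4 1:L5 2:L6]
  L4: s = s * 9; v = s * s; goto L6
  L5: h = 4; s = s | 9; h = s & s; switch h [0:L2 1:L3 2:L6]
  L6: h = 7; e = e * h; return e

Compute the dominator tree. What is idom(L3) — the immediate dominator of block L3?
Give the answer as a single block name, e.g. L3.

Answer: L2

Working:
idom tree: L1←L0 L2←L0 L3←L2 L4←L3 L5←L3 L6←L0
Dom at joins:
  L2: preds {L0,L5}: {L0} ∩ {L0,L2,L3,L5} = {L0}; idom=L0
  L3: preds {L2,L5}: {L0,L2} ∩ {L0,L2,L3,L5} = {L0,L2}; idom=L2
  L6: preds {L0,L1,L3,L4,L5}: {L0} ∩ {L0,L1} ∩ {L0,L2,L3} ∩ {L0,L2,L3,L4} ∩ {L0,L2,L3,L5} = {L0}; idom=L0

idom(L3) = L2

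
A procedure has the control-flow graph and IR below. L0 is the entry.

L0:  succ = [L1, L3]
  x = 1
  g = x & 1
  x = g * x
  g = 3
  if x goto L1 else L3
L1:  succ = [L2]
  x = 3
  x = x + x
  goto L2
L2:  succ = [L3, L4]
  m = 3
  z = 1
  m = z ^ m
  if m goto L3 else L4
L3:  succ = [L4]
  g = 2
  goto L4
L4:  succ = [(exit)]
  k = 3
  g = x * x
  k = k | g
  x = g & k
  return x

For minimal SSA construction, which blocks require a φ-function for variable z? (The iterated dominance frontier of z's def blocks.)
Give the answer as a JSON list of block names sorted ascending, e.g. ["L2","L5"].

idom tree: L1←L0 L2←L1 L3←L0 L4←L0
Dom at joins:
  L3: preds {L0,L2}: {L0} ∩ {L0,L1,L2} = {L0}; idom=L0
  L4: preds {L2,L3}: {L0,L1,L2} ∩ {L0,L3} = {L0}; idom=L0

Frontier:
  join L3 pred L0: · stop@L0
  join L3 pred L2: L2→L1 stop@L0
  join L4 pred L2: L2→L1 stop@L0
  join L4 pred L3: L3 stop@L0
  DF(L0)=∅
  DF(L1)={L3,L4}
  DF(L2)={L3,L4}
  DF(L3)={L4}
  DF(L4)=∅

φ for z: defs {L2}
  DF⁺ = {L3,L4}

Answer: ["L3", "L4"]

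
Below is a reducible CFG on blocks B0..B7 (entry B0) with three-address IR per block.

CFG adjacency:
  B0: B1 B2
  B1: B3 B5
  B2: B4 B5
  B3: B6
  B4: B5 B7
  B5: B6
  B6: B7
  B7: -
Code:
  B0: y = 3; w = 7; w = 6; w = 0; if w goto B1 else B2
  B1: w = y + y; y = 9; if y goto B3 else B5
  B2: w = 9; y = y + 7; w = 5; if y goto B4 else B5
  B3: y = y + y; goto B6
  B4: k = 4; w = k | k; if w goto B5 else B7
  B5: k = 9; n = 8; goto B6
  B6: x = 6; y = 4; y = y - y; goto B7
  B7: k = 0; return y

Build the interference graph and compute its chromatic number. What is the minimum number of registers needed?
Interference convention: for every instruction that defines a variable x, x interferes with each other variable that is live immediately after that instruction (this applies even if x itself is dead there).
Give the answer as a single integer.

Per-block:
  B0: def={w,y} ue=∅
  B1: def={w,y} ue={y}
  B2: def={w,y} ue={y}
  B3: def={y} ue={y}
  B4: def={k,w} ue=∅
  B5: def={k,n} ue=∅
  B6: def={x,y} ue=∅
  B7: def={k} ue={y}

Backward fixpoint:
  B0 li=∅ lo={y}
  B1 li={y} lo={y}
  B2 li={y} lo={y}
  B3 li={y} lo=∅
  B4 li={y} lo={y}
  B5 li=∅ lo=∅
  B6 li=∅ lo={y}
  B7 li={y} lo=∅

Conflict graph:
  k: {y}
  n: ∅
  w: {y}
  x: ∅
  y: {k,w}

Registers:
  lower bound: {k,y} mutually conflict ⇒ χ ≥ 2
  assign k→c1 n→c0 w→c1 x→c0 y→c0 — no edge inside a register ⇒ χ ≤ 2
  χ = 2

Answer: 2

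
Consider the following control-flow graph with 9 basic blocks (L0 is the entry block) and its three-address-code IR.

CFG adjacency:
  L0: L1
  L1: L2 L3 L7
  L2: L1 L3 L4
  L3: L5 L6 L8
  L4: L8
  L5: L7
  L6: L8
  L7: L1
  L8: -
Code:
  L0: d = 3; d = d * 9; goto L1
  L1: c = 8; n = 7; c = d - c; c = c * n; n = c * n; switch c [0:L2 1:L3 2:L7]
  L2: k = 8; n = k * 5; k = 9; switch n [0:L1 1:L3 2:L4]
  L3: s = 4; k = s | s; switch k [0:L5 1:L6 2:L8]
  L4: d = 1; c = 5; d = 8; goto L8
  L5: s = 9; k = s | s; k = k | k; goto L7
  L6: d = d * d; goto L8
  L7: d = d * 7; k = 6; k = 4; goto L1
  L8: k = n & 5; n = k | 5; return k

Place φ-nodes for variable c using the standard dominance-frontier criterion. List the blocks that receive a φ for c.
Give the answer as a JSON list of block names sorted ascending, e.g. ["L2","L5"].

Answer: ["L1", "L8"]

Derivation:
idom tree: L1←L0 L2←L1 L3←L1 L4←L2 L5←L3 L6←L3 L7←L1 L8←L1
Join-block Dom:
  L1: preds {L0,L2,L7}: {L0} ∩ {L0,L1,L2} ∩ {L0,L1,L7} = {L0}; idom=L0
  L3: preds {L1,L2}: {L0,L1} ∩ {L0,L1,L2} = {L0,L1}; idom=L1
  L7: preds {L1,L5}: {L0,L1} ∩ {L0,L1,L3,L5} = {L0,L1}; idom=L1
  L8: preds {L3,L4,L6}: {L0,L1,L3} ∩ {L0,L1,L2,L4} ∩ {L0,L1,L3,L6} = {L0,L1}; idom=L1

Frontier:
  join L1 pred L0: · stop@L0
  join L1 pred L2: L2→L1 stop@L0
  join L1 pred L7: L7→L1 stop@L0
  join L3 pred L1: · stop@L1
  join L3 pred L2: L2 stop@L1
  join L7 pred L1: · stop@L1
  join L7 pred L5: L5→L3 stop@L1
  join L8 pred L3: L3 stop@L1
  join L8 pred L4: L4→L2 stop@L1
  join L8 pred L6: L6→L3 stop@L1
  L0 → ∅
  L1 → {L1}
  L2 → {L1,L3,L8}
  L3 → {L7,L8}
  L4 → {L8}
  L5 → {L7}
  L6 → {L8}
  L7 → {L1}
  L8 → ∅

φ for c: defs {L1,L4}
  DF⁺ = {L1,L8}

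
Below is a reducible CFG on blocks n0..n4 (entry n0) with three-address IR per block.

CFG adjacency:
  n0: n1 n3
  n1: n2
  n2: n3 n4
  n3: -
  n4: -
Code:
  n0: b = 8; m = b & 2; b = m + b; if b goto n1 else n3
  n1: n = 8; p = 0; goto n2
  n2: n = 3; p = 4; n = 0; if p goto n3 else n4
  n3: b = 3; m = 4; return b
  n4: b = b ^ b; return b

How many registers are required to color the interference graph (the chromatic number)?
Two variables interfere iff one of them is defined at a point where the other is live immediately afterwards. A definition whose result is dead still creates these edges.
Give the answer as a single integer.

def/use:
  n0 def {b,m} use ∅
  n1 def {n,p} use ∅
  n2 def {n,p} use ∅
  n3 def {b,m} use ∅
  n4 def {b} use {b}

Backward fixpoint:
  n0 li=∅ lo={b}
  n1 li={b} lo={b}
  n2 li={b} lo={b}
  n3 li=∅ lo=∅
  n4 li={b} lo=∅

Interference:
  b↔{m,n,p}
  m↔{b}
  n↔{b,p}
  p↔{b,n}

Registers:
  {b,n,p} pairwise interfere (3-clique) ⇒ χ ≥ 3
  assign b→r0 m→r1 n→r1 p→r2 — no edge inside a register ⇒ χ ≤ 3
  χ = 3

Answer: 3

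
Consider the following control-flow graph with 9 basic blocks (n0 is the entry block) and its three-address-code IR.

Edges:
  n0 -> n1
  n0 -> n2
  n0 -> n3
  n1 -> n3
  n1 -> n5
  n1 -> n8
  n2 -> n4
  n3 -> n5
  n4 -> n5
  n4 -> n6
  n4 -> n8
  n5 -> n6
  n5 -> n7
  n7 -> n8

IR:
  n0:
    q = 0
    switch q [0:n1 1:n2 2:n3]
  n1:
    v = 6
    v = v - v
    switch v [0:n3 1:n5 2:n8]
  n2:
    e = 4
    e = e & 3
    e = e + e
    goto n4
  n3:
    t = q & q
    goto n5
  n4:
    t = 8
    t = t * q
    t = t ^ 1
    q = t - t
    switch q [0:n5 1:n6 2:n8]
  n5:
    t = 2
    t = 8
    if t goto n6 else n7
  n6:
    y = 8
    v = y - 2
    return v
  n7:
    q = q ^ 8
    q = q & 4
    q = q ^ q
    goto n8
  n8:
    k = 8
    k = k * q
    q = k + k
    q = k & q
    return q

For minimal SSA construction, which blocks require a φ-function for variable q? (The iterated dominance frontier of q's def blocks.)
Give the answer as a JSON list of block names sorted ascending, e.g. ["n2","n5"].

Answer: ["n5", "n6", "n8"]

Analysis:
idom tree: n1←n0 n2←n0 n3←n0 n4←n2 n5←n0 n6←n0 n7←n5 n8←n0
Dom at joins:
  n3: preds {n0,n1}: {n0} ∩ {n0,n1} = {n0}; idom=n0
  n5: preds {n1,n3,n4}: {n0,n1} ∩ {n0,n3} ∩ {n0,n2,n4} = {n0}; idom=n0
  n6: preds {n4,n5}: {n0,n2,n4} ∩ {n0,n5} = {n0}; idom=n0
  n8: preds {n1,n4,n7}: {n0,n1} ∩ {n0,n2,n4} ∩ {n0,n5,n7} = {n0}; idom=n0

DF walk-up:
  n3←n0: walk · to n0
  n3←n1: walk n1 to n0
  n5←n1: walk n1 to n0
  n5←n3: walk n3 to n0
  n5←n4: walk n4→n2 to n0
  n6←n4: walk n4→n2 to n0
  n6←n5: walk n5 to n0
  n8←n1: walk n1 to n0
  n8←n4: walk n4→n2 to n0
  n8←n7: walk n7→n5 to n0
  DF(n0)=∅
  DF(n1)={n3,n5,n8}
  DF(n2)={n5,n6,n8}
  DF(n3)={n5}
  DF(n4)={n5,n6,n8}
  DF(n5)={n6,n8}
  DF(n6)=∅
  DF(n7)={n8}
  DF(n8)=∅

φ for q: defs {n0,n4,n7,n8}
  DF⁺ = {n5,n6,n8}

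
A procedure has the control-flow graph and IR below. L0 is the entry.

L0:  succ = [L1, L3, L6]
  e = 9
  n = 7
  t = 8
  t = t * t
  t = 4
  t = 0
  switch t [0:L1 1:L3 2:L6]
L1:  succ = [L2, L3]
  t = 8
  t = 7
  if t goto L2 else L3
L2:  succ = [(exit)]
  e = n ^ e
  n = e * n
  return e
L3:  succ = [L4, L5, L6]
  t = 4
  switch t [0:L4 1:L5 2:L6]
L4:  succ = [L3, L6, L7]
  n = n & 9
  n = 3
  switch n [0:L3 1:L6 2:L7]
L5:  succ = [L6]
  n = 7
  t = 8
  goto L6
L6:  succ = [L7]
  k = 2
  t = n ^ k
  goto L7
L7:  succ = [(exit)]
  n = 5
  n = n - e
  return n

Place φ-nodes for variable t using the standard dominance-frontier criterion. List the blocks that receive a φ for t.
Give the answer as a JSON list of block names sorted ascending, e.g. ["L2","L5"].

idom tree: L1←L0 L2←L1 L3←L0 L4←L3 L5←L3 L6←L0 L7←L0
Dom∩ at merges:
  L3: preds {L0,L1,L4}: {L0} ∩ {L0,L1} ∩ {L0,L3,L4} = {L0}; idom=L0
  L6: preds {L0,L3,L4,L5}: {L0} ∩ {L0,L3} ∩ {L0,L3,L4} ∩ {L0,L3,L5} = {L0}; idom=L0
  L7: preds {L4,L6}: {L0,L3,L4} ∩ {L0,L6} = {L0}; idom=L0

DF walk-up:
  L3←L0: walk · to L0
  L3←L1: walk L1 to L0
  L3←L4: walk L4→L3 to L0
  L6←L0: walk · to L0
  L6←L3: walk L3 to L0
  L6←L4: walk L4→L3 to L0
  L6←L5: walk L5→L3 to L0
  L7←L4: walk L4→L3 to L0
  L7←L6: walk L6 to L0
  L0: DF=∅
  L1: DF={L3}
  L2: DF=∅
  L3: DF={L3,L6,L7}
  L4: DF={L3,L6,L7}
  L5: DF={L6}
  L6: DF={L7}
  L7: DF=∅

φ for t: defs {L0,L1,L3,L5,L6}
  DF⁺ = {L3,L6,L7}

Answer: ["L3", "L6", "L7"]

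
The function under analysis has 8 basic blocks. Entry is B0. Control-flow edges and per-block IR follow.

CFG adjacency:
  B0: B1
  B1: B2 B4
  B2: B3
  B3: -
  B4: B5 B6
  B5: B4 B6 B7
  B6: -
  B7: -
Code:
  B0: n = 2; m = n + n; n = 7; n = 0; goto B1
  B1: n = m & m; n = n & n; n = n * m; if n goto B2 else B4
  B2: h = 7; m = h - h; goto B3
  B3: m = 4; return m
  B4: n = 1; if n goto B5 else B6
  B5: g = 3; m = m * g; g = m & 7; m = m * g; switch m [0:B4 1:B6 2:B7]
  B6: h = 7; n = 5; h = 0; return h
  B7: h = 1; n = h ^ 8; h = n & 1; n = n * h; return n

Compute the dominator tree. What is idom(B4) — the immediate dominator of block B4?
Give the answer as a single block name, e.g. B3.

idom tree: B1←B0 B2←B1 B3←B2 B4←B1 B5←B4 B6←B4 B7←B5
Dom at joins:
  B4: preds {B1,B5}: {B0,B1} ∩ {B0,B1,B4,B5} = {B0,B1}; idom=B1
  B6: preds {B4,B5}: {B0,B1,B4} ∩ {B0,B1,B4,B5} = {B0,B1,B4}; idom=B4

idom(B4) = B1

Answer: B1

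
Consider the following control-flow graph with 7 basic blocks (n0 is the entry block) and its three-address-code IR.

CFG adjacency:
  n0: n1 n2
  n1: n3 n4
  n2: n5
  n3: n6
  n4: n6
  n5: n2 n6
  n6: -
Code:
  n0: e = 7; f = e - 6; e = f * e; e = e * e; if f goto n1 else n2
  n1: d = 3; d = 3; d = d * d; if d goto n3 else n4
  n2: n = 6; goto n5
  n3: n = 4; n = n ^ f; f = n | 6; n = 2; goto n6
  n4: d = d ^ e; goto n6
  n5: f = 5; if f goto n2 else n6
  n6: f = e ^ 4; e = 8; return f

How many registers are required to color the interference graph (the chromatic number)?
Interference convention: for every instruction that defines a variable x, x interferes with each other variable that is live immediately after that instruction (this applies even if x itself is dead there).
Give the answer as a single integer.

Answer: 3

Working:
Block summaries:
  n0 def {e,f} use ∅
  n1 def {d} use ∅
  n2 def {n} use ∅
  n3 def {f,n} use {f}
  n4 def {d} use {d,e}
  n5 def {f} use ∅
  n6 def {e,f} use {e}

Live sets:
  live n0: ∅→{e,f}
  live n1: {e,f}→{d,e,f}
  live n2: {e}→{e}
  live n3: {e,f}→{e}
  live n4: {d,e}→{e}
  live n5: {e}→{e}
  live n6: {e}→∅

Interfere edges:
  d↔{e,f}
  e↔{d,f,n}
  f↔{d,e,n}
  n↔{e,f}

Colouring:
  lower bound: {d,e,f} mutually conflict ⇒ χ ≥ 3
  assign d→c2 e→c0 f→c1 n→c2 — no edge inside a register ⇒ χ ≤ 3
  χ = 3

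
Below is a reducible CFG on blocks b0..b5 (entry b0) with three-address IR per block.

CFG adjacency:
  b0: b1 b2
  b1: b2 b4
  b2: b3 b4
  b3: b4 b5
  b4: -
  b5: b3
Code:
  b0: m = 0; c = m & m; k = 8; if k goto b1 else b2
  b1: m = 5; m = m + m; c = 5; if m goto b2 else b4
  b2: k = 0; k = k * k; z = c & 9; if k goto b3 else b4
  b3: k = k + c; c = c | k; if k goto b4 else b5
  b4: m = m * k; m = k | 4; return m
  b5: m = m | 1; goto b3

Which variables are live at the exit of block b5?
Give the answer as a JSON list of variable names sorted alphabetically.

Answer: ["c", "k", "m"]

Working:
def/use:
  b0 def {c,k,m} use ∅
  b1 def {c,m} use ∅
  b2 def {k,z} use {c}
  b3 def {c,k} use {c,k}
  b4 def {m} use {k,m}
  b5 def {m} use {m}

Backward fixpoint:
  b0: in=∅ out={c,k,m}
  b1: in={k} out={c,k,m}
  b2: in={c,m} out={c,k,m}
  b3: in={c,k,m} out={c,k,m}
  b4: in={k,m} out=∅
  b5: in={c,k,m} out={c,k,m}

live-out(b5) = ["c", "k", "m"]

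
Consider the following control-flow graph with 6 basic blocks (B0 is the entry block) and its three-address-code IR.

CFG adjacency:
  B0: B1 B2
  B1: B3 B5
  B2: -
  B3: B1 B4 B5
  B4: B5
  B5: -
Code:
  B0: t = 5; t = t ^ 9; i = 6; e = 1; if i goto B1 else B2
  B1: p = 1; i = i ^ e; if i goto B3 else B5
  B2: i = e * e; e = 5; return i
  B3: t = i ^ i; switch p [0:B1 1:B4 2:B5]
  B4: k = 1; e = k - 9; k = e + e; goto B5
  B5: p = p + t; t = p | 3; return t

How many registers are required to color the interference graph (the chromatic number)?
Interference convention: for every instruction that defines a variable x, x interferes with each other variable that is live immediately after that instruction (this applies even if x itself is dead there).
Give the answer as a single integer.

Block summaries:
  B0: {e,i,t} / ∅
  B1: {i,p} / {e,i}
  B2: {e,i} / {e}
  B3: {t} / {i,p}
  B4: {e,k} / ∅
  B5: {p,t} / {p,t}

Liveness:
  live B0: ∅→{e,i,t}
  live B1: {e,i,t}→{e,i,p,t}
  live B2: {e}→∅
  live B3: {e,i,p}→{e,i,p,t}
  live B4: {p,t}→{p,t}
  live B5: {p,t}→∅

Conflict graph:
  e: {i,p,t}
  i: {e,p,t}
  k: {p,t}
  p: {e,i,k,t}
  t: {e,i,k,p}

Registers:
  clique {e,i,p,t} ⇒ need ≥ 4
  4-colouring: R0={p}  R1={t}  R2={e,k}  R3={i}
  χ = 4

Answer: 4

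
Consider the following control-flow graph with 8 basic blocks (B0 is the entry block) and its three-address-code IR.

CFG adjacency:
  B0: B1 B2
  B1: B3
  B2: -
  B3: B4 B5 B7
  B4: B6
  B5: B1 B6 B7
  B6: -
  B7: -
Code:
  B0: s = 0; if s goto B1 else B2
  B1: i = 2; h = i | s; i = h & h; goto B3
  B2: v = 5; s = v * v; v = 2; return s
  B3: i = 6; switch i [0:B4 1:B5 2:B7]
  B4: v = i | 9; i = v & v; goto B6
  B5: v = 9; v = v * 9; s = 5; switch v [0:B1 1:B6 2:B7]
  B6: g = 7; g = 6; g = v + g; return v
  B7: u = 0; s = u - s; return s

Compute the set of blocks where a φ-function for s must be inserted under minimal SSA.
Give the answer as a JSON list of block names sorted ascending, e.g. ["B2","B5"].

idom tree: B1←B0 B2←B0 B3←B1 B4←B3 B5←B3 B6←B3 B7←B3
Dom at joins:
  B1: preds {B0,B5}: {B0} ∩ {B0,B1,B3,B5} = {B0}; idom=B0
  B6: preds {B4,B5}: {B0,B1,B3,B4} ∩ {B0,B1,B3,B5} = {B0,B1,B3}; idom=B3
  B7: preds {B3,B5}: {B0,B1,B3} ∩ {B0,B1,B3,B5} = {B0,B1,B3}; idom=B3

DF walk-up:
  join B1 pred B0: · stop@B0
  join B1 pred B5: B5→B3→B1 stop@B0
  join B6 pred B4: B4 stop@B3
  join B6 pred B5: B5 stop@B3
  join B7 pred B3: · stop@B3
  join B7 pred B5: B5 stop@B3
  B0: DF=∅
  B1: DF={B1}
  B2: DF=∅
  B3: DF={B1}
  B4: DF={B6}
  B5: DF={B1,B6,B7}
  B6: DF=∅
  B7: DF=∅

φ for s: defs {B0,B2,B5,B7}
  DF⁺ = {B1,B6,B7}

Answer: ["B1", "B6", "B7"]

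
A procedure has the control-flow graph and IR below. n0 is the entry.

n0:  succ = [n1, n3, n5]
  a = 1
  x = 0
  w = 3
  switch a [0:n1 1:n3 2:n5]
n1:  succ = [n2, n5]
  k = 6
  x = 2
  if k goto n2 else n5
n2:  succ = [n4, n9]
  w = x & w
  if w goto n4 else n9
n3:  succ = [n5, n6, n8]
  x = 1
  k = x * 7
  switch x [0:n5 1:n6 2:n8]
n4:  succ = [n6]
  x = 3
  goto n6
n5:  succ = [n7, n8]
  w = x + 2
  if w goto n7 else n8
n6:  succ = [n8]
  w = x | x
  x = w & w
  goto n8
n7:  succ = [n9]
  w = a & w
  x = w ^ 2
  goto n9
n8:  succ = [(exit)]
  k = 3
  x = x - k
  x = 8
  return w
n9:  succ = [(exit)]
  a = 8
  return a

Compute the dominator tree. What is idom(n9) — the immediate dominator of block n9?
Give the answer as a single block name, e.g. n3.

Answer: n0

Analysis:
idom tree: n1←n0 n2←n1 n3←n0 n4←n2 n5←n0 n6←n0 n7←n5 n8←n0 n9←n0
Dom at joins:
  n5: preds {n0,n1,n3}: {n0} ∩ {n0,n1} ∩ {n0,n3} = {n0}; idom=n0
  n6: preds {n3,n4}: {n0,n3} ∩ {n0,n1,n2,n4} = {n0}; idom=n0
  n8: preds {n3,n5,n6}: {n0,n3} ∩ {n0,n5} ∩ {n0,n6} = {n0}; idom=n0
  n9: preds {n2,n7}: {n0,n1,n2} ∩ {n0,n5,n7} = {n0}; idom=n0

idom(n9) = n0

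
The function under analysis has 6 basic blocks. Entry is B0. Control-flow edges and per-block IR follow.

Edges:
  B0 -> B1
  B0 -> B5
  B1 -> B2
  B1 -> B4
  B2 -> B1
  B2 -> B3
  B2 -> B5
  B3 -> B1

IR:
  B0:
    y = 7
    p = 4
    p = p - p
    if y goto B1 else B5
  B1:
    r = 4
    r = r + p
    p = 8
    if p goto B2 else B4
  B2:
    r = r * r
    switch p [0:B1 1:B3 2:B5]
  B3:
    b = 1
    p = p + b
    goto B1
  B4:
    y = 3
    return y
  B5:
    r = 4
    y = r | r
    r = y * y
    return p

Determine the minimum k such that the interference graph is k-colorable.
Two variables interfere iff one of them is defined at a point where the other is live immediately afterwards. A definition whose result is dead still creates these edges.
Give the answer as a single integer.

Block summaries:
  B0: {p,y} / ∅
  B1: {p,r} / {p}
  B2: {r} / {p,r}
  B3: {b,p} / {p}
  B4: {y} / ∅
  B5: {r,y} / {p}

Liveness:
  B0 li=∅ lo={p}
  B1 li={p} lo={p,r}
  B2 li={p,r} lo={p}
  B3 li={p} lo={p}
  B4 li=∅ lo=∅
  B5 li={p} lo=∅

Interference:
  b: {p}
  p: {b,r,y}
  r: {p}
  y: {p}

Colouring:
  clique {b,p} ⇒ need ≥ 2
  2-colouring: r0={p}  r1={b,r,y}
  χ = 2

Answer: 2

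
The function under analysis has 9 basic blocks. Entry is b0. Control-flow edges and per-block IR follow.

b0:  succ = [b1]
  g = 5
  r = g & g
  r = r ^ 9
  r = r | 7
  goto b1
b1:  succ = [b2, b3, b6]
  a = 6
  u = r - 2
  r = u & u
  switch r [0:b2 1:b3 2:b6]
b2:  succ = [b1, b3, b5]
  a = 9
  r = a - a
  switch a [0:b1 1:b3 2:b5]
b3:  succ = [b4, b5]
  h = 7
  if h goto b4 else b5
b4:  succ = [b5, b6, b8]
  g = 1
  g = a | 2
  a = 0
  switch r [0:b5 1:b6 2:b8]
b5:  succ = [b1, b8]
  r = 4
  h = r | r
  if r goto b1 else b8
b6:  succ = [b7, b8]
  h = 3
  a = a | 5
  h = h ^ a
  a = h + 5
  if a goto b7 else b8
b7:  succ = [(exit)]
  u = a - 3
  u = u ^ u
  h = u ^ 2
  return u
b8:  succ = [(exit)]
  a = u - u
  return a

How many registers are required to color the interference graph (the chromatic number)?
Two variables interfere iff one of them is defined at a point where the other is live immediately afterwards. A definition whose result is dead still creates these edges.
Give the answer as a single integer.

Answer: 4

Analysis:
Per-block:
  b0: def={g,r} ue=∅
  b1: def={a,r,u} ue={r}
  b2: def={a,r} ue=∅
  b3: def={h} ue=∅
  b4: def={a,g} ue={a,r}
  b5: def={h,r} ue=∅
  b6: def={a,h} ue={a}
  b7: def={h,u} ue={a}
  b8: def={a} ue={u}

Liveness:
  b0 li=∅ lo={r}
  b1 li={r} lo={a,r,u}
  b2 li={u} lo={a,r,u}
  b3 li={a,r,u} lo={a,r,u}
  b4 li={a,r,u} lo={a,u}
  b5 li={u} lo={r,u}
  b6 li={a,u} lo={a,u}
  b7 li={a} lo=∅
  b8 li={u} lo=∅

Conflict graph:
  a↔{g,h,r,u}
  g↔{a,r,u}
  h↔{a,r,u}
  r↔{a,g,h,u}
  u↔{a,g,h,r}

Colouring:
  clique {a,g,r,u} ⇒ need ≥ 4
  4-colouring: c0={a}  c1={r}  c2={u}  c3={g,h}
  χ = 4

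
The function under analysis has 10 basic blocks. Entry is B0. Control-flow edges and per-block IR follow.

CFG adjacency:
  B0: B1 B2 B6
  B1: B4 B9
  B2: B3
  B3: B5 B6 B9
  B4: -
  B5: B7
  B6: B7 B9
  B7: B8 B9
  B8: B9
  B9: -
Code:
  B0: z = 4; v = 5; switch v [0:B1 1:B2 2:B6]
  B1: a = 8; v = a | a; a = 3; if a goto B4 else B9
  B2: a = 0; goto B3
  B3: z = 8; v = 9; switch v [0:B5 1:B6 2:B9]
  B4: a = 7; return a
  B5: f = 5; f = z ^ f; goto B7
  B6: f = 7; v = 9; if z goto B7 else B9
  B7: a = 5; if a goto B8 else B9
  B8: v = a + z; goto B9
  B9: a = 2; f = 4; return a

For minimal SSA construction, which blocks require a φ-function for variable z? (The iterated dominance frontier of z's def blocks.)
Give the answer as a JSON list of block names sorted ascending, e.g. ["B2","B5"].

Answer: ["B6", "B7", "B9"]

Working:
idom tree: B1←B0 B2←B0 B3←B2 B4←B1 B5←B3 B6←B0 B7←B0 B8←B7 B9←B0
Dom at joins:
  B6: preds {B0,B3}: {B0} ∩ {B0,B2,B3} = {B0}; idom=B0
  B7: preds {B5,B6}: {B0,B2,B3,B5} ∩ {B0,B6} = {B0}; idom=B0
  B9: preds {B1,B3,B6,B7,B8}: {B0,B1} ∩ {B0,B2,B3} ∩ {B0,B6} ∩ {B0,B7} ∩ {B0,B7,B8} = {B0}; idom=B0

DF walk-up:
  join B6 pred B0: · stop@B0
  join B6 pred B3: B3→B2 stop@B0
  join B7 pred B5: B5→B3→B2 stop@B0
  join B7 pred B6: B6 stop@B0
  join B9 pred B1: B1 stop@B0
  join B9 pred B3: B3→B2 stop@B0
  join B9 pred B6: B6 stop@B0
  join B9 pred B7: B7 stop@B0
  join B9 pred B8: B8→B7 stop@B0
  B0: DF=∅
  B1: DF={B9}
  B2: DF={B6,B7,B9}
  B3: DF={B6,B7,B9}
  B4: DF=∅
  B5: DF={B7}
  B6: DF={B7,B9}
  B7: DF={B9}
  B8: DF={B9}
  B9: DF=∅

φ for z: defs {B0,B3}
  DF⁺ = {B6,B7,B9}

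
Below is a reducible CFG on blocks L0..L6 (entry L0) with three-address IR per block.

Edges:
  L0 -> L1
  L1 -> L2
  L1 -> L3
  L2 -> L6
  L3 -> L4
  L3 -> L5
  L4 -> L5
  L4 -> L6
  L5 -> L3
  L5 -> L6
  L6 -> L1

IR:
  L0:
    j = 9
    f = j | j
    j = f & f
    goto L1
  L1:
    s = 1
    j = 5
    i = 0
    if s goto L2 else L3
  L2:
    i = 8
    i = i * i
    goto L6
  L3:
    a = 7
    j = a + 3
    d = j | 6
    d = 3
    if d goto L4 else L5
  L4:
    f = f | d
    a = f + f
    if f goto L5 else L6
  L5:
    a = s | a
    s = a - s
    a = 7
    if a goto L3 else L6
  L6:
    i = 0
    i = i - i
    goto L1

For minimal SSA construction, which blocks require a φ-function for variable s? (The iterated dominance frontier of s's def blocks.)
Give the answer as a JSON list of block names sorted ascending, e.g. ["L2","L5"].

idom tree: L1←L0 L2←L1 L3←L1 L4←L3 L5←L3 L6←L1
Join-block Dom:
  L1: preds {L0,L6}: {L0} ∩ {L0,L1,L6} = {L0}; idom=L0
  L3: preds {L1,L5}: {L0,L1} ∩ {L0,L1,L3,L5} = {L0,L1}; idom=L1
  L5: preds {L3,L4}: {L0,L1,L3} ∩ {L0,L1,L3,L4} = {L0,L1,L3}; idom=L3
  L6: preds {L2,L4,L5}: {L0,L1,L2} ∩ {L0,L1,L3,L4} ∩ {L0,L1,L3,L5} = {L0,L1}; idom=L1

DF derivation:
  L1←L0: walk · to L0
  L1←L6: walk L6→L1 to L0
  L3←L1: walk · to L1
  L3←L5: walk L5→L3 to L1
  L5←L3: walk · to L3
  L5←L4: walk L4 to L3
  L6←L2: walk L2 to L1
  L6←L4: walk L4→L3 to L1
  L6←L5: walk L5→L3 to L1
  L0: DF=∅
  L1: DF={L1}
  L2: DF={L6}
  L3: DF={L3,L6}
  L4: DF={L5,L6}
  L5: DF={L3,L6}
  L6: DF={L1}

φ for s: defs {L1,L5}
  DF⁺ = {L1,L3,L6}

Answer: ["L1", "L3", "L6"]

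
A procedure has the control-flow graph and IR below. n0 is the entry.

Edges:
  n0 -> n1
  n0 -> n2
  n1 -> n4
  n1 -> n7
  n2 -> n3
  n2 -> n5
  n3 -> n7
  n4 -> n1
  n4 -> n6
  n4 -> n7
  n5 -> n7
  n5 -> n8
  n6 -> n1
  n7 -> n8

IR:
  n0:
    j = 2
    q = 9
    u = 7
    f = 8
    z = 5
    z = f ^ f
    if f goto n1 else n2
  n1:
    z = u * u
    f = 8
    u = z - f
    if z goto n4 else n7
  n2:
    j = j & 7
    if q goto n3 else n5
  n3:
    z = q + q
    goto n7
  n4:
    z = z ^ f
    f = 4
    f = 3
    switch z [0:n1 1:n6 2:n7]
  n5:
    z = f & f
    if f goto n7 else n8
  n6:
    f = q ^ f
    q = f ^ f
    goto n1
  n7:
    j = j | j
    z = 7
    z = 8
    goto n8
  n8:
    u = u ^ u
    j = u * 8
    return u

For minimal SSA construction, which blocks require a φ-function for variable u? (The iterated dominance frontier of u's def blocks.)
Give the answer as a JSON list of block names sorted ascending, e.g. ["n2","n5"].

Answer: ["n1", "n7", "n8"]

Analysis:
idom tree: n1←n0 n2←n0 n3←n2 n4←n1 n5←n2 n6←n4 n7←n0 n8←n0
Dom at joins:
  n1: preds {n0,n4,n6}: {n0} ∩ {n0,n1,n4} ∩ {n0,n1,n4,n6} = {n0}; idom=n0
  n7: preds {n1,n3,n4,n5}: {n0,n1} ∩ {n0,n2,n3} ∩ {n0,n1,n4} ∩ {n0,n2,n5} = {n0}; idom=n0
  n8: preds {n5,n7}: {n0,n2,n5} ∩ {n0,n7} = {n0}; idom=n0

DF derivation:
  n1←n0: walk · to n0
  n1←n4: walk n4→n1 to n0
  n1←n6: walk n6→n4→n1 to n0
  n7←n1: walk n1 to n0
  n7←n3: walk n3→n2 to n0
  n7←n4: walk n4→n1 to n0
  n7←n5: walk n5→n2 to n0
  n8←n5: walk n5→n2 to n0
  n8←n7: walk n7 to n0
  DF(n0)=∅
  DF(n1)={n1,n7}
  DF(n2)={n7,n8}
  DF(n3)={n7}
  DF(n4)={n1,n7}
  DF(n5)={n7,n8}
  DF(n6)={n1}
  DF(n7)={n8}
  DF(n8)=∅

φ for u: defs {n0,n1,n8}
  DF⁺ = {n1,n7,n8}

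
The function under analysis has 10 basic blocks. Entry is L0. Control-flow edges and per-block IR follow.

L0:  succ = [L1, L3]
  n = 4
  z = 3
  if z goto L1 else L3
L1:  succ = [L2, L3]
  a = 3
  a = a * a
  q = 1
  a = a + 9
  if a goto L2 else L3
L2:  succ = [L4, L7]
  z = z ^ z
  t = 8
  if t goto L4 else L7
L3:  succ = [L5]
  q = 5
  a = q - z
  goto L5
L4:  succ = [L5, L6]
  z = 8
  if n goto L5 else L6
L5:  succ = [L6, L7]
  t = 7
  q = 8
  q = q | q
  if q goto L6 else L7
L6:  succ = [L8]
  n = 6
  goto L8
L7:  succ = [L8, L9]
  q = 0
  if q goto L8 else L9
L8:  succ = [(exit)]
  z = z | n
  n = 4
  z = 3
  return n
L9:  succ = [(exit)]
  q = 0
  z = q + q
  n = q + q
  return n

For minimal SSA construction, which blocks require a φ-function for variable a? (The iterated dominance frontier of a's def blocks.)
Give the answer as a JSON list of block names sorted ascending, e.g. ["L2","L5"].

idom tree: L1←L0 L2←L1 L3←L0 L4←L2 L5←L0 L6←L0 L7←L0 L8←L0 L9←L7
Join-block Dom:
  L3: preds {L0,L1}: {L0} ∩ {L0,L1} = {L0}; idom=L0
  L5: preds {L3,L4}: {L0,L3} ∩ {L0,L1,L2,L4} = {L0}; idom=L0
  L6: preds {L4,L5}: {L0,L1,L2,L4} ∩ {L0,L5} = {L0}; idom=L0
  L7: preds {L2,L5}: {L0,L1,L2} ∩ {L0,L5} = {L0}; idom=L0
  L8: preds {L6,L7}: {L0,L6} ∩ {L0,L7} = {L0}; idom=L0

DF walk-up:
  join L3 pred L0: · stop@L0
  join L3 pred L1: L1 stop@L0
  join L5 pred L3: L3 stop@L0
  join L5 pred L4: L4→L2→L1 stop@L0
  join L6 pred L4: L4→L2→L1 stop@L0
  join L6 pred L5: L5 stop@L0
  join L7 pred L2: L2→L1 stop@L0
  join L7 pred L5: L5 stop@L0
  join L8 pred L6: L6 stop@L0
  join L8 pred L7: L7 stop@L0
  L0: DF=∅
  L1: DF={L3,L5,L6,L7}
  L2: DF={L5,L6,L7}
  L3: DF={L5}
  L4: DF={L5,L6}
  L5: DF={L6,L7}
  L6: DF={L8}
  L7: DF={L8}
  L8: DF=∅
  L9: DF=∅

φ for a: defs {L1,L3}
  DF⁺ = {L3,L5,L6,L7,L8}

Answer: ["L3", "L5", "L6", "L7", "L8"]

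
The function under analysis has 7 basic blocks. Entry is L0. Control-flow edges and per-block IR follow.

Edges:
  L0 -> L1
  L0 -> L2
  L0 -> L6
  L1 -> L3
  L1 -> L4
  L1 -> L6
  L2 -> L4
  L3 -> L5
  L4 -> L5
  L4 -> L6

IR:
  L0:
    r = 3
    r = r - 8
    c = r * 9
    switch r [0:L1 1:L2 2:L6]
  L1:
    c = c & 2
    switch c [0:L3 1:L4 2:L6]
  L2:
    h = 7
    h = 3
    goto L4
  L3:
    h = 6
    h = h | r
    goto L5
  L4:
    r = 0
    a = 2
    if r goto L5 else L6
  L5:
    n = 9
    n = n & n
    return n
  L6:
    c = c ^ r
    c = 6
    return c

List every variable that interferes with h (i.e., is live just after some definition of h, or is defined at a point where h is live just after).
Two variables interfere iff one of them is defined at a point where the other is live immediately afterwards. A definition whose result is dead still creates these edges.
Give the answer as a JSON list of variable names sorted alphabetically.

def/use:
  L0 def {c,r} use ∅
  L1 def {c} use {c}
  L2 def {h} use ∅
  L3 def {h} use {r}
  L4 def {a,r} use ∅
  L5 def {n} use ∅
  L6 def {c} use {c,r}

Liveness:
  L0 li=∅ lo={c,r}
  L1 li={c,r} lo={c,r}
  L2 li={c} lo={c}
  L3 li={r} lo=∅
  L4 li={c} lo={c,r}
  L5 li=∅ lo=∅
  L6 li={c,r} lo=∅

Interfere edges:
  a — {c,r}
  c — {a,h,r}
  h — {c,r}
  n — ∅
  r — {a,c,h}

N(h) = ["c", "r"]

Answer: ["c", "r"]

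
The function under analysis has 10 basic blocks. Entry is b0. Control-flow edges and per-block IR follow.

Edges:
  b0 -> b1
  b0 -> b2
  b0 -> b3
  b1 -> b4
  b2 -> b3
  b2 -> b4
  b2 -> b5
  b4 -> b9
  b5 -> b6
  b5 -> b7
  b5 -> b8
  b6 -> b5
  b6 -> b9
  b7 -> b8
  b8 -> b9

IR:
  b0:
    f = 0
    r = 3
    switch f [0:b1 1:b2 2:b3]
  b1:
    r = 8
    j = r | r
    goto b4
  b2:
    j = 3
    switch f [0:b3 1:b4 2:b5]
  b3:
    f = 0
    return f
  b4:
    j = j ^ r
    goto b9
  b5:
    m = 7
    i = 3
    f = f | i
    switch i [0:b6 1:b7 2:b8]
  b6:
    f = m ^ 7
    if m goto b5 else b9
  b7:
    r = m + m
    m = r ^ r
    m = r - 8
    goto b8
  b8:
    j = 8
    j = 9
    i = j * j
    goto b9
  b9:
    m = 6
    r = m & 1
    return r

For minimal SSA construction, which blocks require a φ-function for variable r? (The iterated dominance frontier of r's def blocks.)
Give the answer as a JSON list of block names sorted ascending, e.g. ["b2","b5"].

idom tree: b1←b0 b2←b0 b3←b0 b4←b0 b5←b2 b6←b5 b7←b5 b8←b5 b9←b0
Dom∩ at merges:
  b3: preds {b0,b2}: {b0} ∩ {b0,b2} = {b0}; idom=b0
  b4: preds {b1,b2}: {b0,b1} ∩ {b0,b2} = {b0}; idom=b0
  b5: preds {b2,b6}: {b0,b2} ∩ {b0,b2,b5,b6} = {b0,b2}; idom=b2
  b8: preds {b5,b7}: {b0,b2,b5} ∩ {b0,b2,b5,b7} = {b0,b2,b5}; idom=b5
  b9: preds {b4,b6,b8}: {b0,b4} ∩ {b0,b2,b5,b6} ∩ {b0,b2,b5,b8} = {b0}; idom=b0

Frontier:
  b3←b0: walk · to b0
  b3←b2: walk b2 to b0
  b4←b1: walk b1 to b0
  b4←b2: walk b2 to b0
  b5←b2: walk · to b2
  b5←b6: walk b6→b5 to b2
  b8←b5: walk · to b5
  b8←b7: walk b7 to b5
  b9←b4: walk b4 to b0
  b9←b6: walk b6→b5→b2 to b0
  b9←b8: walk b8→b5→b2 to b0
  DF(b0)=∅
  DF(b1)={b4}
  DF(b2)={b3,b4,b9}
  DF(b3)=∅
  DF(b4)={b9}
  DF(b5)={b5,b9}
  DF(b6)={b5,b9}
  DF(b7)={b8}
  DF(b8)={b9}
  DF(b9)=∅

φ for r: defs {b0,b1,b7,b9}
  DF⁺ = {b4,b8,b9}

Answer: ["b4", "b8", "b9"]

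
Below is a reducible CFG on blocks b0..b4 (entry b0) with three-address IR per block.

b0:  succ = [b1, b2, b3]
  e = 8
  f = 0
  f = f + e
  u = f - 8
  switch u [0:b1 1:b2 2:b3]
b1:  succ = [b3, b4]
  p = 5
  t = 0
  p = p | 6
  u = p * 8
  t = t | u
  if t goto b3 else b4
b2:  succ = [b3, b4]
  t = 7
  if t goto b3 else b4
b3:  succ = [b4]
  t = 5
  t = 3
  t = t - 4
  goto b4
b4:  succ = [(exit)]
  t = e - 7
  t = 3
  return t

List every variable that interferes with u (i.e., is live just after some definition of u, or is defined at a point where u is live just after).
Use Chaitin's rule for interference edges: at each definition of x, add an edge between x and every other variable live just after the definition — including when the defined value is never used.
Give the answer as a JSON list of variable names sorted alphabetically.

def/use:
  b0: {e,f,u} / ∅
  b1: {p,t,u} / ∅
  b2: {t} / ∅
  b3: {t} / ∅
  b4: {t} / {e}

Liveness:
  b0: in=∅ out={e}
  b1: in={e} out={e}
  b2: in={e} out={e}
  b3: in={e} out={e}
  b4: in={e} out=∅

Conflict graph:
  e — {f,p,t,u}
  f — {e}
  p — {e,t}
  t — {e,p,u}
  u — {e,t}

N(u) = ["e", "t"]

Answer: ["e", "t"]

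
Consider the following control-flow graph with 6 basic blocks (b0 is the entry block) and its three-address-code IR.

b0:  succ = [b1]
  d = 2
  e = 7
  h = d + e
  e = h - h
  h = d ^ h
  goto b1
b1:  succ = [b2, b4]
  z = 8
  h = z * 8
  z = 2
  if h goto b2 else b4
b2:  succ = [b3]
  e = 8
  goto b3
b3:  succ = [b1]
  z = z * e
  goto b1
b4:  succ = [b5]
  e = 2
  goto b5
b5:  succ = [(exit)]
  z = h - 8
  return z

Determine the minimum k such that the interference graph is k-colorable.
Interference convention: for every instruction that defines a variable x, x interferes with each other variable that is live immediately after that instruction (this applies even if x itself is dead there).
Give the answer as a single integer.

Answer: 3

Analysis:
Block summaries:
  b0: def={d,e,h} ue=∅
  b1: def={h,z} ue=∅
  b2: def={e} ue=∅
  b3: def={z} ue={e,z}
  b4: def={e} ue=∅
  b5: def={z} ue={h}

Liveness:
  b0 li=∅ lo=∅
  b1 li=∅ lo={h,z}
  b2 li={z} lo={e,z}
  b3 li={e,z} lo=∅
  b4 li={h} lo={h}
  b5 li={h} lo=∅

Conflict graph:
  d↔{e,h}
  e↔{d,h,z}
  h↔{d,e,z}
  z↔{e,h}

Registers:
  {d,e,h} pairwise interfere (3-clique) ⇒ χ ≥ 3
  assign d→R2 e→R0 h→R1 z→R2 — no edge inside a register ⇒ χ ≤ 3
  χ = 3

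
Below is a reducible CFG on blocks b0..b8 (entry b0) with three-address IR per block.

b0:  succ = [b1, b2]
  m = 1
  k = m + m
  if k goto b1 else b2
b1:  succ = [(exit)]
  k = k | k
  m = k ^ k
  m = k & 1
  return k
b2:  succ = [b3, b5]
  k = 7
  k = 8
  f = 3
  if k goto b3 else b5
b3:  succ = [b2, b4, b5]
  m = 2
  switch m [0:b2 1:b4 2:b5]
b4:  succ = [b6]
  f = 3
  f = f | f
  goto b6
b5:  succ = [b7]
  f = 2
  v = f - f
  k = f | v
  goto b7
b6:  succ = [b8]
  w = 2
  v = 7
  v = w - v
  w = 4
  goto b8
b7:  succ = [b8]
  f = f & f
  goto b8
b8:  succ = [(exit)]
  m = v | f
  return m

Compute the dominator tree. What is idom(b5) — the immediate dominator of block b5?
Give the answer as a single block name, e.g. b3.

idom tree: b1←b0 b2←b0 b3←b2 b4←b3 b5←b2 b6←b4 b7←b5 b8←b2
Dom∩ at merges:
  b2: preds {b0,b3}: {b0} ∩ {b0,b2,b3} = {b0}; idom=b0
  b5: preds {b2,b3}: {b0,b2} ∩ {b0,b2,b3} = {b0,b2}; idom=b2
  b8: preds {b6,b7}: {b0,b2,b3,b4,b6} ∩ {b0,b2,b5,b7} = {b0,b2}; idom=b2

idom(b5) = b2

Answer: b2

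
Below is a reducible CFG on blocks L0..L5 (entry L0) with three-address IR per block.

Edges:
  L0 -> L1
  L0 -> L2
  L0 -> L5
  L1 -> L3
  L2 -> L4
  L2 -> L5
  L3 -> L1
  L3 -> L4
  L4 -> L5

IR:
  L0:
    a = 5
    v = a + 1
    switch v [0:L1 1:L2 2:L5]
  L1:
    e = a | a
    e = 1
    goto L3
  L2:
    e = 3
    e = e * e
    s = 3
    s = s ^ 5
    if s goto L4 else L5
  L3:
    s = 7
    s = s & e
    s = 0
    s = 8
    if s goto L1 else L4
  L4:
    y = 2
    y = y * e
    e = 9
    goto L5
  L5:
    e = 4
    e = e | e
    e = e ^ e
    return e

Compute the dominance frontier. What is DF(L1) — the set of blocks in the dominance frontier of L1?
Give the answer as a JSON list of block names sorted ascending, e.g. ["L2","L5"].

idom tree: L1←L0 L2←L0 L3←L1 L4←L0 L5←L0
Dom∩ at merges:
  L1: preds {L0,L3}: {L0} ∩ {L0,L1,L3} = {L0}; idom=L0
  L4: preds {L2,L3}: {L0,L2} ∩ {L0,L1,L3} = {L0}; idom=L0
  L5: preds {L0,L2,L4}: {L0} ∩ {L0,L2} ∩ {L0,L4} = {L0}; idom=L0

Frontier:
  L1←L0: walk · to L0
  L1←L3: walk L3→L1 to L0
  L4←L2: walk L2 to L0
  L4←L3: walk L3→L1 to L0
  L5←L0: walk · to L0
  L5←L2: walk L2 to L0
  L5←L4: walk L4 to L0
  DF(L0)=∅
  DF(L1)={L1,L4}
  DF(L2)={L4,L5}
  DF(L3)={L1,L4}
  DF(L4)={L5}
  DF(L5)=∅

DF(L1) = ["L1", "L4"]

Answer: ["L1", "L4"]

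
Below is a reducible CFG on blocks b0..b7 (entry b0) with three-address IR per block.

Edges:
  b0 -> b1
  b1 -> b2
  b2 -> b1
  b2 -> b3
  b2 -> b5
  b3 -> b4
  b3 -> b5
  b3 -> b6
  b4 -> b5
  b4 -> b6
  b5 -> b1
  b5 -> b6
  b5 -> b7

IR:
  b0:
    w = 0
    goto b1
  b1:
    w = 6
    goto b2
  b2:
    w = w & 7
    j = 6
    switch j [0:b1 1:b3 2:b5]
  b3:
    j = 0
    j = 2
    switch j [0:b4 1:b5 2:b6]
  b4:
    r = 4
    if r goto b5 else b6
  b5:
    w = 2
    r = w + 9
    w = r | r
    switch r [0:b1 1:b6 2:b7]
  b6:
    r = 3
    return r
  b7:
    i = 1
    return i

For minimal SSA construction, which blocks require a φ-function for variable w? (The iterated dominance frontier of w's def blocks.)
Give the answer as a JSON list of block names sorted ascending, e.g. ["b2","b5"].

Answer: ["b1", "b6"]

Working:
idom tree: b1←b0 b2←b1 b3←b2 b4←b3 b5←b2 b6←b2 b7←b5
Dom at joins:
  b1: preds {b0,b2,b5}: {b0} ∩ {b0,b1,b2} ∩ {b0,b1,b2,b5} = {b0}; idom=b0
  b5: preds {b2,b3,b4}: {b0,b1,b2} ∩ {b0,b1,b2,b3} ∩ {b0,b1,b2,b3,b4} = {b0,b1,b2}; idom=b2
  b6: preds {b3,b4,b5}: {b0,b1,b2,b3} ∩ {b0,b1,b2,b3,b4} ∩ {b0,b1,b2,b5} = {b0,b1,b2}; idom=b2

Frontier:
  b1←b0: walk · to b0
  b1←b2: walk b2→b1 to b0
  b1←b5: walk b5→b2→b1 to b0
  b5←b2: walk · to b2
  b5←b3: walk b3 to b2
  b5←b4: walk b4→b3 to b2
  b6←b3: walk b3 to b2
  b6←b4: walk b4→b3 to b2
  b6←b5: walk b5 to b2
  DF(b0)=∅
  DF(b1)={b1}
  DF(b2)={b1}
  DF(b3)={b5,b6}
  DF(b4)={b5,b6}
  DF(b5)={b1,b6}
  DF(b6)=∅
  DF(b7)=∅

φ for w: defs {b0,b1,b2,b5}
  DF⁺ = {b1,b6}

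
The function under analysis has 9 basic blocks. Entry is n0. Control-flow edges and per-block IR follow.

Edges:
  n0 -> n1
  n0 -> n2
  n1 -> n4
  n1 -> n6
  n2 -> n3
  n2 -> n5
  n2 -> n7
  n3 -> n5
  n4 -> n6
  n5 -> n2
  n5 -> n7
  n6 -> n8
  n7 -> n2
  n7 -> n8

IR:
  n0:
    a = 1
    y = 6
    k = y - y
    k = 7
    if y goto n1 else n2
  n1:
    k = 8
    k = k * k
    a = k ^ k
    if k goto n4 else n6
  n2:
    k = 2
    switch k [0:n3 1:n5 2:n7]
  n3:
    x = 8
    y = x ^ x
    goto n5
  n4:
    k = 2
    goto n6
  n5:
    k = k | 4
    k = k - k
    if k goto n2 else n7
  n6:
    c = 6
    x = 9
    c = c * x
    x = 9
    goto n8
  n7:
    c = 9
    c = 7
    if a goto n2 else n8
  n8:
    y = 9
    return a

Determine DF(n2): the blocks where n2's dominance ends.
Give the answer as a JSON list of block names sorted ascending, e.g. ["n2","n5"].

idom tree: n1←n0 n2←n0 n3←n2 n4←n1 n5←n2 n6←n1 n7←n2 n8←n0
Dom at joins:
  n2: preds {n0,n5,n7}: {n0} ∩ {n0,n2,n5} ∩ {n0,n2,n7} = {n0}; idom=n0
  n5: preds {n2,n3}: {n0,n2} ∩ {n0,n2,n3} = {n0,n2}; idom=n2
  n6: preds {n1,n4}: {n0,n1} ∩ {n0,n1,n4} = {n0,n1}; idom=n1
  n7: preds {n2,n5}: {n0,n2} ∩ {n0,n2,n5} = {n0,n2}; idom=n2
  n8: preds {n6,n7}: {n0,n1,n6} ∩ {n0,n2,n7} = {n0}; idom=n0

Frontier:
  n2←n0: walk · to n0
  n2←n5: walk n5→n2 to n0
  n2←n7: walk n7→n2 to n0
  n5←n2: walk · to n2
  n5←n3: walk n3 to n2
  n6←n1: walk · to n1
  n6←n4: walk n4 to n1
  n7←n2: walk · to n2
  n7←n5: walk n5 to n2
  n8←n6: walk n6→n1 to n0
  n8←n7: walk n7→n2 to n0
  DF(n0)=∅
  DF(n1)={n8}
  DF(n2)={n2,n8}
  DF(n3)={n5}
  DF(n4)={n6}
  DF(n5)={n2,n7}
  DF(n6)={n8}
  DF(n7)={n2,n8}
  DF(n8)=∅

DF(n2) = ["n2", "n8"]

Answer: ["n2", "n8"]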